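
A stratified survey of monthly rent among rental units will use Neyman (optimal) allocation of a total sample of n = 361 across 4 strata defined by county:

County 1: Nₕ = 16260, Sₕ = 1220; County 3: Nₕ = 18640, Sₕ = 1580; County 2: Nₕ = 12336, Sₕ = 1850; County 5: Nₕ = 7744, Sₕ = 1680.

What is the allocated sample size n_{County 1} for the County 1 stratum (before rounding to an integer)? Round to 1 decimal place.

84.1

Neyman allocation: nₕ = n·NₕSₕ / Σⱼ NⱼSⱼ.
Σ NⱼSⱼ = 16260·1220 + 18640·1580 + 12336·1850 + 7744·1680 = 8.511992 × 10^7.
n_{County 1} = 361·16260·1220 / (8.511992 × 10^7) = 84.1.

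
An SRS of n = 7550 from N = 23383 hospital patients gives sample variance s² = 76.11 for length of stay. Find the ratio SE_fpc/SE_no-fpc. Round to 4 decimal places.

f = n/N = 7550/23383 = 0.32288415.
SE_no-fpc = √(s²/n) = 0.10040316; SE_fpc = √((1−f)s²/n) = 0.082618799.
Ratio = √(1−f) = 0.82287050.

0.8229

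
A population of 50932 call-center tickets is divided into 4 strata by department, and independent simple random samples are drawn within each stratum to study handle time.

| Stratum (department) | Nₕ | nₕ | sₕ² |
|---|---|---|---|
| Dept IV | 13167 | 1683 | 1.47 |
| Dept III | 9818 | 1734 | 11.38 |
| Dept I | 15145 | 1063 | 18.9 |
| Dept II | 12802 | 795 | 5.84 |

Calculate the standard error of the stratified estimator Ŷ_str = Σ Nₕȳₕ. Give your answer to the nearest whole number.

Var(Ŷ_str) = Σₕ Nₕ²(1 − fₕ)sₕ²/nₕ.
Dept IV: 13167²·(1 − 1683/13167)·1.47/1683 = 132072.76.
Dept III: 9818²·(1 − 1734/9818)·11.38/1734 = 520885.78.
Dept I: 15145²·(1 − 1063/15145)·18.9/1063 = 3.7919461 × 10^6.
Dept II: 12802²·(1 − 795/12802)·5.84/795 = 1.1291667 × 10^6.
Sum = 5.5740713 × 10^6.
SE = √(5.5740713 × 10^6) = 2361.

2361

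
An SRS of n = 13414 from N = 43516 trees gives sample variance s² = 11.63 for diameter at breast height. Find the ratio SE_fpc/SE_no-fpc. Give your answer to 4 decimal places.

f = n/N = 13414/43516 = 0.30825444.
SE_no-fpc = √(s²/n) = 0.029444942; SE_fpc = √((1−f)s²/n) = 0.024489724.
Ratio = √(1−f) = 0.83171243.

0.8317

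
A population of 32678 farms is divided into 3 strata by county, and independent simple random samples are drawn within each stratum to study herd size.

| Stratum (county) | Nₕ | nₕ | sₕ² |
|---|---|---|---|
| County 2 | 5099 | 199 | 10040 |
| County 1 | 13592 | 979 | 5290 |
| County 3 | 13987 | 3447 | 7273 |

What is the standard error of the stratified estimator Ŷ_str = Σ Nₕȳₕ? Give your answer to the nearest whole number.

Var(Ŷ_str) = Σₕ Nₕ²(1 − fₕ)sₕ²/nₕ.
County 2: 5099²·(1 − 199/5099)·10040/199 = 1.2605548 × 10^9.
County 1: 13592²·(1 − 979/13592)·5290/979 = 9.2634922 × 10^8.
County 3: 13987²·(1 − 3447/13987)·7273/3447 = 3.1105522 × 10^8.
Sum = 2.4979592 × 10^9.
SE = √(2.4979592 × 10^9) = 49980.

49980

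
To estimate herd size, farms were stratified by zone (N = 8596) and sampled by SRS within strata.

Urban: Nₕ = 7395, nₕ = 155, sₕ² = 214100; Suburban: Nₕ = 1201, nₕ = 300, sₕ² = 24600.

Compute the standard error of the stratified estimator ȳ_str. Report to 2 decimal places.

31.66

Var(ȳ_str) = Σₕ Wₕ²(1 − fₕ)sₕ²/nₕ with Wₕ = Nₕ/N, N = 8596.
Urban: Wₕ = 0.86028385; term = 0.86028385²·(1 − 0.02096011)·214100/155 = 1000.8498.
Suburban: Wₕ = 0.13971615; term = 0.13971615²·(1 − 0.24979184)·24600/300 = 1.2008502.
Sum = 1002.0507.
SE = √(1002.0507) = 31.66.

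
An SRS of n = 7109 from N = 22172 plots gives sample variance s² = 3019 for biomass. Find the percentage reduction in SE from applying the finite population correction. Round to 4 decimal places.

17.5761

f = n/N = 7109/22172 = 0.32062962.
SE_no-fpc = √(s²/n) = 0.65166936; SE_fpc = √((1−f)s²/n) = 0.53713148.
Ratio = √(1−f) = 0.82423927. Reduction = 100·(1 − 0.82423927) = 17.5761%.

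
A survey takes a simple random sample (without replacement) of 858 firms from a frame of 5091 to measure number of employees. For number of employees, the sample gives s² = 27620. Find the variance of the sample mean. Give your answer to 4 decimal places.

26.7659

Under SRS without replacement, Var(ȳ) = (1 − f)·s²/n with f = n/N = 858/5091 = 0.16853270.
Var(ȳ) = (1 − 0.16853270)·27620/858 = 0.83146730·32.191142 = 26.765882.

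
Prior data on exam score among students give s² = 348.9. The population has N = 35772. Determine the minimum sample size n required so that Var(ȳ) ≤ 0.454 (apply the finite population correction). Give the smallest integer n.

Without fpc, n₀ = s²/D = 348.9/0.454 = 768.5022.
With fpc, (1 − n/N)·s²/n ≤ D requires n ≥ n₀/(1 + n₀/N) = 768.5022/(1 + 768.5022/35772) = 752.3394.
Rounding up, n = 753.

753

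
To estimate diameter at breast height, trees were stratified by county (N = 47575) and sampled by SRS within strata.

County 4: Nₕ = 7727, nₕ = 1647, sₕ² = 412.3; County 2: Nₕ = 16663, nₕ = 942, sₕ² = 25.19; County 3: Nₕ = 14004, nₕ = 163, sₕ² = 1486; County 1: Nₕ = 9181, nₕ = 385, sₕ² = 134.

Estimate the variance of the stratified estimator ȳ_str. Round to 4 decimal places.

0.8014

Var(ȳ_str) = Σₕ Wₕ²(1 − fₕ)sₕ²/nₕ with Wₕ = Nₕ/N, N = 47575.
County 4: Wₕ = 0.16241724; term = 0.16241724²·(1 − 0.21314870)·412.3/1647 = 0.0051960896.
County 2: Wₕ = 0.35024698; term = 0.35024698²·(1 − 0.05653244)·25.19/942 = 0.0030949457.
County 3: Wₕ = 0.29435628; term = 0.29435628²·(1 − 0.01163953)·1486/163 = 0.78071618.
County 1: Wₕ = 0.19297951; term = 0.19297951²·(1 − 0.04193443)·134/385 = 0.012418287.
Sum = 0.8014255.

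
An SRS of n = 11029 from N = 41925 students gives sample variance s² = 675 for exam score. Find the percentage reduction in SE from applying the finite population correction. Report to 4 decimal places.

f = n/N = 11029/41925 = 0.26306500.
SE_no-fpc = √(s²/n) = 0.24739096; SE_fpc = √((1−f)s²/n) = 0.21237256.
Ratio = √(1−f) = 0.85844918. Reduction = 100·(1 − 0.85844918) = 14.1551%.

14.1551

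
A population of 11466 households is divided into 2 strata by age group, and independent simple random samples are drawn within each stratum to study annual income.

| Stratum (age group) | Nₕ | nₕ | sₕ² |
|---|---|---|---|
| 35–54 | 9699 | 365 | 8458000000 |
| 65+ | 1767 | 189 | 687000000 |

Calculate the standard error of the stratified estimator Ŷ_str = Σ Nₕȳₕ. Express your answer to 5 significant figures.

4.5913 × 10^7

Var(Ŷ_str) = Σₕ Nₕ²(1 − fₕ)sₕ²/nₕ.
35–54: 9699²·(1 − 365/9699)·8458000000/365 = 2.0978265 × 10^15.
65+: 1767²·(1 − 189/1767)·687000000/189 = 1.0135344 × 10^13.
Sum = 2.1079618 × 10^15.
SE = √(2.1079618 × 10^15) = 4.5913 × 10^7.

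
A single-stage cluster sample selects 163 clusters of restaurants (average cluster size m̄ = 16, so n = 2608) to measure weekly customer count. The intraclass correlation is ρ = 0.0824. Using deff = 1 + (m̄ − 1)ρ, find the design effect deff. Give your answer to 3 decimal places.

deff = 1 + (16 − 1)·0.0824 = 1 + 1.236 = 2.236.

2.236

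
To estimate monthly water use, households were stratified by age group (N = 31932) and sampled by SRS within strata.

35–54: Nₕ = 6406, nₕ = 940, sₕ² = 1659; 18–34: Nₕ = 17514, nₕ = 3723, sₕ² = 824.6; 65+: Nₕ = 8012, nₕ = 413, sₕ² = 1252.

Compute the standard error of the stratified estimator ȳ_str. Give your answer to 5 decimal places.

0.54229

Var(ȳ_str) = Σₕ Wₕ²(1 − fₕ)sₕ²/nₕ with Wₕ = Nₕ/N, N = 31932.
35–54: Wₕ = 0.20061380; term = 0.20061380²·(1 − 0.14673743)·1659/940 = 0.060607009.
18–34: Wₕ = 0.54847802; term = 0.54847802²·(1 − 0.21257280)·824.6/3723 = 0.052466145.
65+: Wₕ = 0.25090818; term = 0.25090818²·(1 − 0.05154768)·1252/413 = 0.18100869.
Sum = 0.29408184.
SE = √(0.29408184) = 0.54229.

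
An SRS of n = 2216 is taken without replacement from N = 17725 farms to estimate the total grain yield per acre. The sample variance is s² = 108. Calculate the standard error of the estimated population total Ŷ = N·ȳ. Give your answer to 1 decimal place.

3660.3

Var(Ŷ) = N²·Var(ȳ) = N²·(1 − n/N)·s²/n.
f = 2216/17725 = 0.12502116; Var(ȳ) = 0.87497884·108/2216 = 0.042643373.
Var(Ŷ) = 17725² · 0.042643373 = 1.3397508 × 10^7.
SE(Ŷ) = √(1.3397508 × 10^7) = 3660.3.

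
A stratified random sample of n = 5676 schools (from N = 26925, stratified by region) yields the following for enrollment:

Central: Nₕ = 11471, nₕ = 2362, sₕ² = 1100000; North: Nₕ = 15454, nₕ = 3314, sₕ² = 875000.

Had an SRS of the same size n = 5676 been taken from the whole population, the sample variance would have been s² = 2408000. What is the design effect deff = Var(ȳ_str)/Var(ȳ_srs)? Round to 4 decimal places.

Var(ȳ_str) = Σ Wₕ²(1−fₕ)sₕ²/nₕ with Wₕ = Nₕ/26925:
  Central: (11471/26925)²·(1−2362/11471)·1100000/2362 = 67.123308
  North: (15454/26925)²·(1−3314/15454)·875000/3314 = 68.328788
  → Var(ȳ_str) = 135.4521.
Var(ȳ_srs) = (1 − 5676/26925)·2408000/5676 = 334.80881.
deff = 135.4521 / 334.80881 = 0.4046.

0.4046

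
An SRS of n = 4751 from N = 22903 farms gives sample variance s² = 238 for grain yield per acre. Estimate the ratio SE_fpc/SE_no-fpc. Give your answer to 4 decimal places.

f = n/N = 4751/22903 = 0.20744007.
SE_no-fpc = √(s²/n) = 0.22381849; SE_fpc = √((1−f)s²/n) = 0.19925628.
Ratio = √(1−f) = 0.89025835.

0.8903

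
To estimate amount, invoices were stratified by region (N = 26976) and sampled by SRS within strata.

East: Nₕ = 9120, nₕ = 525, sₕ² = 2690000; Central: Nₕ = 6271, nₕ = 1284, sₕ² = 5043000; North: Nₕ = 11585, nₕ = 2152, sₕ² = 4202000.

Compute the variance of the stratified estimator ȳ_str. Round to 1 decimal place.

Var(ȳ_str) = Σₕ Wₕ²(1 − fₕ)sₕ²/nₕ with Wₕ = Nₕ/N, N = 26976.
East: Wₕ = 0.33807829; term = 0.33807829²·(1 − 0.05756579)·2690000/525 = 551.92312.
Central: Wₕ = 0.23246590; term = 0.23246590²·(1 − 0.20475203)·5043000/1284 = 168.78934.
North: Wₕ = 0.42945581; term = 0.42945581²·(1 − 0.18575744)·4202000/2152 = 293.2274.
Sum = 1013.9399.

1013.9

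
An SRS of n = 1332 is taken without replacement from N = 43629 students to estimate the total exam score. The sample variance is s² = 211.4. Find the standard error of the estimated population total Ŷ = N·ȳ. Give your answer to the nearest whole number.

Var(Ŷ) = N²·Var(ȳ) = N²·(1 − n/N)·s²/n.
f = 1332/43629 = 0.03053015; Var(ȳ) = 0.96946985·211.4/1332 = 0.15386331.
Var(Ŷ) = 43629² · 0.15386331 = 2.9287722 × 10^8.
SE(Ŷ) = √(2.9287722 × 10^8) = 17114.

17114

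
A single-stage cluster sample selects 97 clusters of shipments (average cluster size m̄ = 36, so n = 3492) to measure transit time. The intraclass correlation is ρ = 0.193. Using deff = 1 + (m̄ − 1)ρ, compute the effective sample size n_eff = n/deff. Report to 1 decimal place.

deff = 1 + (36 − 1)·0.193 = 1 + 6.755 = 7.755.
n_eff = 3492 / 7.755 = 450.3.

450.3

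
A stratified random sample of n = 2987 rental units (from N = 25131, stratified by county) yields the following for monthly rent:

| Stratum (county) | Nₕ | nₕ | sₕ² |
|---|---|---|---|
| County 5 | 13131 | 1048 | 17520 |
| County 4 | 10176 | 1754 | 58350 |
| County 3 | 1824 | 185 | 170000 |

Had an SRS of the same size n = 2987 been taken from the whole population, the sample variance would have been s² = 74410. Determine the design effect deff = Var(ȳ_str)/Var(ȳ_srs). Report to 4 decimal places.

Var(ȳ_str) = Σ Wₕ²(1−fₕ)sₕ²/nₕ with Wₕ = Nₕ/25131:
  County 5: (13131/25131)²·(1−1048/13131)·17520/1048 = 4.1997734
  County 4: (10176/25131)²·(1−1754/10176)·58350/1754 = 4.514234
  County 3: (1824/25131)²·(1−185/1824)·170000/185 = 4.3497214
  → Var(ȳ_str) = 13.063729.
Var(ȳ_srs) = (1 − 2987/25131)·74410/2987 = 21.950397.
deff = 13.063729 / 21.950397 = 0.5951.

0.5951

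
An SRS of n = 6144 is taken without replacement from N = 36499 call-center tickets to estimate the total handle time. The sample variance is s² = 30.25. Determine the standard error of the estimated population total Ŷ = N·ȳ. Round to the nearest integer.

2336

Var(Ŷ) = N²·Var(ȳ) = N²·(1 − n/N)·s²/n.
f = 6144/36499 = 0.16833338; Var(ȳ) = 0.83166662·30.25/6144 = 0.0040947128.
Var(Ŷ) = 36499² · 0.0040947128 = 5.4548822 × 10^6.
SE(Ŷ) = √(5.4548822 × 10^6) = 2336.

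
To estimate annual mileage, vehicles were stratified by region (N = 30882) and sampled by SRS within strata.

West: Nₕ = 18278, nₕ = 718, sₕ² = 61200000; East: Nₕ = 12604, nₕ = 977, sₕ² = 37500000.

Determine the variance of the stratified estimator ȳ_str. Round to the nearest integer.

Var(ȳ_str) = Σₕ Wₕ²(1 − fₕ)sₕ²/nₕ with Wₕ = Nₕ/N, N = 30882.
West: Wₕ = 0.59186581; term = 0.59186581²·(1 − 0.03928220)·61200000/718 = 28685.956.
East: Wₕ = 0.40813419; term = 0.40813419²·(1 − 0.07751507)·37500000/977 = 5897.9615.
Sum = 34583.918.

34584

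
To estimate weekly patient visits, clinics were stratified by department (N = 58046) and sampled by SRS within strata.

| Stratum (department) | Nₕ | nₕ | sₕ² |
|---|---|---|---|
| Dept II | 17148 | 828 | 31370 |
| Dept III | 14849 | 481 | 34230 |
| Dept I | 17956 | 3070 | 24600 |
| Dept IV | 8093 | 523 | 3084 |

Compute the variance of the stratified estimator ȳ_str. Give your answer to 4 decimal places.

Var(ȳ_str) = Σₕ Wₕ²(1 − fₕ)sₕ²/nₕ with Wₕ = Nₕ/N, N = 58046.
Dept II: Wₕ = 0.29542087; term = 0.29542087²·(1 − 0.04828551)·31370/828 = 3.1468295.
Dept III: Wₕ = 0.25581435; term = 0.25581435²·(1 − 0.03239275)·34230/481 = 4.506203.
Dept I: Wₕ = 0.30934087; term = 0.30934087²·(1 − 0.17097349)·24600/3070 = 0.63568176.
Dept IV: Wₕ = 0.13942391; term = 0.13942391²·(1 − 0.06462375)·3084/523 = 0.10721943.
Sum = 8.3959337.

8.3959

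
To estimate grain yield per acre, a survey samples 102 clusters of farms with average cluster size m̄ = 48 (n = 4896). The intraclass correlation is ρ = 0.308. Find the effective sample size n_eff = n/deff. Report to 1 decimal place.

316.4

deff = 1 + (48 − 1)·0.308 = 1 + 14.476 = 15.476.
n_eff = 4896 / 15.476 = 316.4.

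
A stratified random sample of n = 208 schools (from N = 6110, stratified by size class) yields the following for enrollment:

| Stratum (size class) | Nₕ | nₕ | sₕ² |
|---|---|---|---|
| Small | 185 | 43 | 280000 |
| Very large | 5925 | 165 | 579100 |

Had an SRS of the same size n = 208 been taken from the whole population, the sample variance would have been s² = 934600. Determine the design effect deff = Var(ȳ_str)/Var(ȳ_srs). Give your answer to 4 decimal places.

0.7403

Var(ȳ_str) = Σ Wₕ²(1−fₕ)sₕ²/nₕ with Wₕ = Nₕ/6110:
  Small: (185/6110)²·(1−43/185)·280000/43 = 4.5821281
  Very large: (5925/6110)²·(1−165/5925)·579100/165 = 3208.4704
  → Var(ȳ_str) = 3213.0525.
Var(ȳ_srs) = (1 − 208/6110)·934600/208 = 4340.3069.
deff = 3213.0525 / 4340.3069 = 0.7403.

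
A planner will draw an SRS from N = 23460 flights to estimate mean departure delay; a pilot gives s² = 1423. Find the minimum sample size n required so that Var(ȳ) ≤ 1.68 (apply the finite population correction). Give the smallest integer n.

818

Without fpc, n₀ = s²/D = 1423/1.68 = 847.0238.
With fpc, (1 − n/N)·s²/n ≤ D requires n ≥ n₀/(1 + n₀/N) = 847.0238/(1 + 847.0238/23460) = 817.5077.
Rounding up, n = 818.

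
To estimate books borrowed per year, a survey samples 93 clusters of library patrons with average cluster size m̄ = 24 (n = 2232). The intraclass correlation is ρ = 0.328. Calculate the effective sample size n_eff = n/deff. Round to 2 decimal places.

deff = 1 + (24 − 1)·0.328 = 1 + 7.544 = 8.544.
n_eff = 2232 / 8.544 = 261.24.

261.24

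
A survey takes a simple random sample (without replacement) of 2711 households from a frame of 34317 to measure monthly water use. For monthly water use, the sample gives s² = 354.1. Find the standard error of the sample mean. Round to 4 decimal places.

Under SRS without replacement, Var(ȳ) = (1 − f)·s²/n with f = n/N = 2711/34317 = 0.07899875.
Var(ȳ) = (1 − 0.07899875)·354.1/2711 = 0.92100125·0.13061601 = 0.12029751.
SE(ȳ) = √(0.12029751) = 0.3468.

0.3468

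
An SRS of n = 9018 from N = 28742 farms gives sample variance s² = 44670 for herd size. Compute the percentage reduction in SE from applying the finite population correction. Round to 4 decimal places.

17.1602

f = n/N = 9018/28742 = 0.31375687.
SE_no-fpc = √(s²/n) = 2.2256295; SE_fpc = √((1−f)s²/n) = 1.8437068.
Ratio = √(1−f) = 0.82839793. Reduction = 100·(1 − 0.82839793) = 17.1602%.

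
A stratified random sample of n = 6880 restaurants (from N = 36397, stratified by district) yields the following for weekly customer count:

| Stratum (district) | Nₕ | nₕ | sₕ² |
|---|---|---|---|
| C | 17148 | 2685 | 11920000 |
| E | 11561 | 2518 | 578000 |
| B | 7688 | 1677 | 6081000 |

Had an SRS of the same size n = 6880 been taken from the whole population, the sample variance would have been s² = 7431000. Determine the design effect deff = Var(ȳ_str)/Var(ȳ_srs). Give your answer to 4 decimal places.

1.1140

Var(ȳ_str) = Σ Wₕ²(1−fₕ)sₕ²/nₕ with Wₕ = Nₕ/36397:
  C: (17148/36397)²·(1−2685/17148)·11920000/2685 = 831.13706
  E: (11561/36397)²·(1−2518/11561)·578000/2518 = 18.115439
  B: (7688/36397)²·(1−1677/7688)·6081000/1677 = 126.49427
  → Var(ȳ_str) = 975.74677.
Var(ȳ_srs) = (1 − 6880/36397)·7431000/6880 = 875.92203.
deff = 975.74677 / 875.92203 = 1.1140.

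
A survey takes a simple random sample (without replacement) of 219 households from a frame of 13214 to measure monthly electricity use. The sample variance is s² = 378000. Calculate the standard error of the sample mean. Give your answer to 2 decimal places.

41.20

Under SRS without replacement, Var(ȳ) = (1 − f)·s²/n with f = n/N = 219/13214 = 0.01657333.
Var(ȳ) = (1 − 0.01657333)·378000/219 = 0.98342667·1726.0274 = 1697.4214.
SE(ȳ) = √(1697.4214) = 41.20.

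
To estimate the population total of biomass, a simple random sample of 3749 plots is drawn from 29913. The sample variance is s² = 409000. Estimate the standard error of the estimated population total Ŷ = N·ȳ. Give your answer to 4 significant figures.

Var(Ŷ) = N²·Var(ȳ) = N²·(1 − n/N)·s²/n.
f = 3749/29913 = 0.12533012; Var(ȳ) = 0.87466988·409000/3749 = 95.422774.
Var(Ŷ) = 29913² · 95.422774 = 8.5383112 × 10^10.
SE(Ŷ) = √(8.5383112 × 10^10) = 292200.

292200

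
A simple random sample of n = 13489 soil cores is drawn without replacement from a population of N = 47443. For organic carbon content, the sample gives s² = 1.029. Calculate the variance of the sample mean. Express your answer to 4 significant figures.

Under SRS without replacement, Var(ȳ) = (1 − f)·s²/n with f = n/N = 13489/47443 = 0.28432013.
Var(ȳ) = (1 − 0.28432013)·1.029/13489 = 0.71567987·7.628438 × 10^-5 = 5.4595195 × 10^-5.

5.460 × 10^-5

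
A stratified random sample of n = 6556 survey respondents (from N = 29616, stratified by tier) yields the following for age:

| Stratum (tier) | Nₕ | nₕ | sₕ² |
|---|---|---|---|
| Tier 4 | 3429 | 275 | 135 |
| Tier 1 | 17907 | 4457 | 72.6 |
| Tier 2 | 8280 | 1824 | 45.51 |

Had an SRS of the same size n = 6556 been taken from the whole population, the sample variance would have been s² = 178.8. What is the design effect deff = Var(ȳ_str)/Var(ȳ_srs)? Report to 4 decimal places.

0.5673

Var(ȳ_str) = Σ Wₕ²(1−fₕ)sₕ²/nₕ with Wₕ = Nₕ/29616:
  Tier 4: (3429/29616)²·(1−275/3429)·135/275 = 0.0060530944
  Tier 1: (17907/29616)²·(1−4457/17907)·72.6/4457 = 0.0044728703
  Tier 2: (8280/29616)²·(1−1824/8280)·45.51/1824 = 0.0015206283
  → Var(ȳ_str) = 0.012046593.
Var(ȳ_srs) = (1 − 6556/29616)·178.8/6556 = 0.02123545.
deff = 0.012046593 / 0.02123545 = 0.5673.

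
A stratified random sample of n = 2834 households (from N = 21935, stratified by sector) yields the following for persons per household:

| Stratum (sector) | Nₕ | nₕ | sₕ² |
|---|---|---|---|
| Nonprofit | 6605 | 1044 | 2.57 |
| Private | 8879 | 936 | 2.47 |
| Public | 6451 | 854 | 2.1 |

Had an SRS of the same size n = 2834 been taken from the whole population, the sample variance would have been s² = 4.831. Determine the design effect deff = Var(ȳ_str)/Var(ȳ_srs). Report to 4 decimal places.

0.5115

Var(ȳ_str) = Σ Wₕ²(1−fₕ)sₕ²/nₕ with Wₕ = Nₕ/21935:
  Nonprofit: (6605/21935)²·(1−1044/6605)·2.57/1044 = 1.8792435 × 10^-4
  Private: (8879/21935)²·(1−936/8879)·2.47/936 = 3.8680711 × 10^-4
  Public: (6451/21935)²·(1−854/6451)·2.1/854 = 1.8453064 × 10^-4
  → Var(ȳ_str) = 7.592621 × 10^-4.
Var(ȳ_srs) = (1 − 2834/21935)·4.831/2834 = 0.0014844161.
deff = (7.592621 × 10^-4) / 0.0014844161 = 0.5115.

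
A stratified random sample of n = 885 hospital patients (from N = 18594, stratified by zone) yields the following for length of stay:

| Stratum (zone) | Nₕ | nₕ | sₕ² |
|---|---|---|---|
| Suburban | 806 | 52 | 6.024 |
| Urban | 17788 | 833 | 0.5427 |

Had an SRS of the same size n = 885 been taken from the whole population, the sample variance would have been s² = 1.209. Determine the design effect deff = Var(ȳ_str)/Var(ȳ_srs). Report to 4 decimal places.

0.5933

Var(ȳ_str) = Σ Wₕ²(1−fₕ)sₕ²/nₕ with Wₕ = Nₕ/18594:
  Suburban: (806/18594)²·(1−52/806)·6.024/52 = 2.0363028 × 10^-4
  Urban: (17788/18594)²·(1−833/17788)·0.5427/833 = 5.6832149 × 10^-4
  → Var(ȳ_str) = 7.7195177 × 10^-4.
Var(ȳ_srs) = (1 − 885/18594)·1.209/885 = 0.0013010807.
deff = (7.7195177 × 10^-4) / 0.0013010807 = 0.5933.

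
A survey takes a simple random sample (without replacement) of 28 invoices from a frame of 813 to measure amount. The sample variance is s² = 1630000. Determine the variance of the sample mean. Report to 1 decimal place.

Under SRS without replacement, Var(ȳ) = (1 − f)·s²/n with f = n/N = 28/813 = 0.03444034.
Var(ȳ) = (1 − 0.03444034)·1630000/28 = 0.96555966·58214.286 = 56209.366.

56209.4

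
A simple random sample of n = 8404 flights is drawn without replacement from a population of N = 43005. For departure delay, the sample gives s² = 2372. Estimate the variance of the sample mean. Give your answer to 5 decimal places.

Under SRS without replacement, Var(ȳ) = (1 − f)·s²/n with f = n/N = 8404/43005 = 0.19541914.
Var(ȳ) = (1 − 0.19541914)·2372/8404 = 0.80458086·0.28224655 = 0.22709017.

0.22709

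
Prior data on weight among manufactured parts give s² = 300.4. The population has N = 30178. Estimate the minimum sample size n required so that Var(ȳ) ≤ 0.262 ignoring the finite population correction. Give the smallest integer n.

Without fpc, n₀ = s²/D = 300.4/0.262 = 1146.5649.
Rounding up, n = 1147.

1147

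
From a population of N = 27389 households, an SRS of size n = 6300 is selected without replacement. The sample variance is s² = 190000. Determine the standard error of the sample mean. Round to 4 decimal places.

Under SRS without replacement, Var(ȳ) = (1 − f)·s²/n with f = n/N = 6300/27389 = 0.23001935.
Var(ȳ) = (1 − 0.23001935)·190000/6300 = 0.76998065·30.15873 = 23.221639.
SE(ȳ) = √(23.221639) = 4.8189.

4.8189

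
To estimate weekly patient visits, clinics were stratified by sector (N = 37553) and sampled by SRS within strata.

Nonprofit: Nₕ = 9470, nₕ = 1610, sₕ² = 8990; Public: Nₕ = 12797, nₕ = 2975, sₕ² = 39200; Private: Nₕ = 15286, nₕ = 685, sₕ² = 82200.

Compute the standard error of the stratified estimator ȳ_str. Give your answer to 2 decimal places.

4.52

Var(ȳ_str) = Σₕ Wₕ²(1 − fₕ)sₕ²/nₕ with Wₕ = Nₕ/N, N = 37553.
Nonprofit: Wₕ = 0.25217692; term = 0.25217692²·(1 − 0.17001056)·8990/1610 = 0.29472506.
Public: Wₕ = 0.34077171; term = 0.34077171²·(1 − 0.23247636)·39200/2975 = 1.1744051.
Private: Wₕ = 0.40705137; term = 0.40705137²·(1 − 0.04481225)·82200/685 = 18.991901.
Sum = 20.461031.
SE = √(20.461031) = 4.52.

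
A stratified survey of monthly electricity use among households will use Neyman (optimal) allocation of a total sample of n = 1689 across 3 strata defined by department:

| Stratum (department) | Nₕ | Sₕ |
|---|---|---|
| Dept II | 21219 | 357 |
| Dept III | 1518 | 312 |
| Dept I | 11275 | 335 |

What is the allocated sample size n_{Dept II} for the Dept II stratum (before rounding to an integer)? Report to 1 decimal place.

1081.9

Neyman allocation: nₕ = n·NₕSₕ / Σⱼ NⱼSⱼ.
Σ NⱼSⱼ = 21219·357 + 1518·312 + 11275·335 = 1.1825924 × 10^7.
n_{Dept II} = 1689·21219·357 / (1.1825924 × 10^7) = 1081.9.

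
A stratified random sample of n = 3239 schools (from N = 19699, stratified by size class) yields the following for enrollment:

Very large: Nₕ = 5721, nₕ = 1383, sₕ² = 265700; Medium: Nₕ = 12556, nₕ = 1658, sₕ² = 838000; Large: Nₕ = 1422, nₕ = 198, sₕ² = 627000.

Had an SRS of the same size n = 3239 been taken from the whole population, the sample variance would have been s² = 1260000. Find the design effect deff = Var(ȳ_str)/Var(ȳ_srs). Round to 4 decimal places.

Var(ȳ_str) = Σ Wₕ²(1−fₕ)sₕ²/nₕ with Wₕ = Nₕ/19699:
  Very large: (5721/19699)²·(1−1383/5721)·265700/1383 = 12.286905
  Medium: (12556/19699)²·(1−1658/12556)·838000/1658 = 178.22525
  Large: (1422/19699)²·(1−198/1422)·627000/198 = 14.203488
  → Var(ȳ_str) = 204.71564.
Var(ȳ_srs) = (1 − 3239/19699)·1260000/3239 = 325.04632.
deff = 204.71564 / 325.04632 = 0.6298.

0.6298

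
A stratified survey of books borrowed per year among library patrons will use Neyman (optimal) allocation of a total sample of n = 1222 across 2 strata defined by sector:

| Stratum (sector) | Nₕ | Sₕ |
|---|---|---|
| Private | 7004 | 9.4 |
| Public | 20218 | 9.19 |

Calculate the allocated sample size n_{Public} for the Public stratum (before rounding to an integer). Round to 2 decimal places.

Neyman allocation: nₕ = n·NₕSₕ / Σⱼ NⱼSⱼ.
Σ NⱼSⱼ = 7004·9.4 + 20218·9.19 = 251641.02.
n_{Public} = 1222·20218·9.19 / 251641.02 = 902.28.

902.28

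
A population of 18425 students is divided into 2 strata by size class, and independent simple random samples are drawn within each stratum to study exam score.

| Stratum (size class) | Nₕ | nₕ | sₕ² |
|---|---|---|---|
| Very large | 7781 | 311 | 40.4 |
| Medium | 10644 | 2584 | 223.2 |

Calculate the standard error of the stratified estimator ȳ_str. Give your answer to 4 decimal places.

0.2099

Var(ȳ_str) = Σₕ Wₕ²(1 − fₕ)sₕ²/nₕ with Wₕ = Nₕ/N, N = 18425.
Very large: Wₕ = 0.42230665; term = 0.42230665²·(1 − 0.03996916)·40.4/311 = 0.022241394.
Medium: Wₕ = 0.57769335; term = 0.57769335²·(1 − 0.24276588)·223.2/2584 = 0.021828636.
Sum = 0.04407003.
SE = √(0.04407003) = 0.2099.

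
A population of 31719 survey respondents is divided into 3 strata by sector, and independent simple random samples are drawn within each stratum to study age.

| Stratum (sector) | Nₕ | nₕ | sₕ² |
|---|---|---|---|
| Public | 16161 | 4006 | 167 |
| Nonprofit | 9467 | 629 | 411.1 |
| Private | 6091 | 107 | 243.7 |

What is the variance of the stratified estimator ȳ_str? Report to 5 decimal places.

Var(ȳ_str) = Σₕ Wₕ²(1 − fₕ)sₕ²/nₕ with Wₕ = Nₕ/N, N = 31719.
Public: Wₕ = 0.50950534; term = 0.50950534²·(1 − 0.24788070)·167/4006 = 0.0081393504.
Nonprofit: Wₕ = 0.29846464; term = 0.29846464²·(1 − 0.06644132)·411.1/629 = 0.054353089.
Private: Wₕ = 0.19203001; term = 0.19203001²·(1 − 0.01756690)·243.7/107 = 0.082511211.
Sum = 0.14500365.

0.14500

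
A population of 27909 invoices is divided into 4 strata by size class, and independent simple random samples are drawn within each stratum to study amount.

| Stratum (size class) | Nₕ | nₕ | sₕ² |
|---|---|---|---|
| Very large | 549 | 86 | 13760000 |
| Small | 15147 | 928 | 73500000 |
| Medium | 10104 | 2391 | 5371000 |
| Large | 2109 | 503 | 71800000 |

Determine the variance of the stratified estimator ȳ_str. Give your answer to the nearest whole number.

Var(ȳ_str) = Σₕ Wₕ²(1 − fₕ)sₕ²/nₕ with Wₕ = Nₕ/N, N = 27909.
Very large: Wₕ = 0.01967107; term = 0.01967107²·(1 − 0.15664845)·13760000/86 = 52.213736.
Small: Wₕ = 0.54272815; term = 0.54272815²·(1 − 0.06126626)·73500000/928 = 21900.12.
Medium: Wₕ = 0.36203375; term = 0.36203375²·(1 − 0.23663895)·5371000/2391 = 224.75207.
Large: Wₕ = 0.07556702; term = 0.07556702²·(1 − 0.23850166)·71800000/503 = 620.71184.
Sum = 22797.798.

22798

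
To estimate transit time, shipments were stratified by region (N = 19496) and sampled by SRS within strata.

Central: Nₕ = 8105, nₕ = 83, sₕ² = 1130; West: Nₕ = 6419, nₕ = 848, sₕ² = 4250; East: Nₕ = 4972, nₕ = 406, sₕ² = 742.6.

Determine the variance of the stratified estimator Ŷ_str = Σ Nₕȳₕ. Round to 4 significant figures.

1.106 × 10^9

Var(Ŷ_str) = Σₕ Nₕ²(1 − fₕ)sₕ²/nₕ.
Central: 8105²·(1 − 83/8105)·1130/83 = 8.8518904 × 10^8.
West: 6419²·(1 − 848/6419)·4250/848 = 1.7922295 × 10^8.
East: 4972²·(1 − 406/4972)·742.6/406 = 4.152369 × 10^7.
Sum = 1.1059357 × 10^9.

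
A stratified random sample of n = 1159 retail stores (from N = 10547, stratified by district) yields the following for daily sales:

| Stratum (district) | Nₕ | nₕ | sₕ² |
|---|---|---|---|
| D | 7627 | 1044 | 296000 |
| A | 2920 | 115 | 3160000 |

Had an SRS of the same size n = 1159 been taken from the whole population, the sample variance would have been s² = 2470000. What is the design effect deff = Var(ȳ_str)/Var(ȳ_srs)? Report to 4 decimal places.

Var(ȳ_str) = Σ Wₕ²(1−fₕ)sₕ²/nₕ with Wₕ = Nₕ/10547:
  D: (7627/10547)²·(1−1044/7627)·296000/1044 = 127.97081
  A: (2920/10547)²·(1−115/2920)·3160000/115 = 2023.2384
  → Var(ȳ_str) = 2151.2092.
Var(ȳ_srs) = (1 − 1159/10547)·2470000/1159 = 1896.9577.
deff = 2151.2092 / 1896.9577 = 1.1340.

1.1340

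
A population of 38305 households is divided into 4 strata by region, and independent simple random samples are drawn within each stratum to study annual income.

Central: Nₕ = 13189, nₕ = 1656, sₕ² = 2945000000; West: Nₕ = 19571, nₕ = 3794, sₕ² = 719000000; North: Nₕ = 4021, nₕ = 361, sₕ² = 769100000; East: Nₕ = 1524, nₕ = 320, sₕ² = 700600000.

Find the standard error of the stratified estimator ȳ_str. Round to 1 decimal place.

498.3

Var(ȳ_str) = Σₕ Wₕ²(1 − fₕ)sₕ²/nₕ with Wₕ = Nₕ/N, N = 38305.
Central: Wₕ = 0.34431536; term = 0.34431536²·(1 − 0.12555918)·2945000000/1656 = 184360.63.
West: Wₕ = 0.51092547; term = 0.51092547²·(1 − 0.19385826)·719000000/3794 = 39880.268.
North: Wₕ = 0.10497324; term = 0.10497324²·(1 − 0.08977866)·769100000/361 = 21368.785.
East: Wₕ = 0.03978593; term = 0.03978593²·(1 − 0.20997375)·700600000/320 = 2737.9195.
Sum = 248347.6.
SE = √(248347.6) = 498.3.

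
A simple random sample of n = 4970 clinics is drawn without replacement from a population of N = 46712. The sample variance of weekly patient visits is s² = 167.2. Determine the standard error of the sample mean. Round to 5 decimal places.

0.17339

Under SRS without replacement, Var(ȳ) = (1 − f)·s²/n with f = n/N = 4970/46712 = 0.10639664.
Var(ȳ) = (1 − 0.10639664)·167.2/4970 = 0.89360336·0.033641851 = 0.030062471.
SE(ȳ) = √(0.030062471) = 0.17339.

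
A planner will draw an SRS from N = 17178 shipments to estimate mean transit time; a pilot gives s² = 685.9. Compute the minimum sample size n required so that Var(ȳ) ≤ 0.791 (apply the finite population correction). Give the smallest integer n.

826

Without fpc, n₀ = s²/D = 685.9/0.791 = 867.1302.
With fpc, (1 − n/N)·s²/n ≤ D requires n ≥ n₀/(1 + n₀/N) = 867.1302/(1 + 867.1302/17178) = 825.4616.
Rounding up, n = 826.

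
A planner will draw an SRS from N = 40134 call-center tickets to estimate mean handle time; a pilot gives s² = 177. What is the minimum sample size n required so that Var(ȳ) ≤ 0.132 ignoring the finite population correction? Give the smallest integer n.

Without fpc, n₀ = s²/D = 177/0.132 = 1340.9091.
Rounding up, n = 1341.

1341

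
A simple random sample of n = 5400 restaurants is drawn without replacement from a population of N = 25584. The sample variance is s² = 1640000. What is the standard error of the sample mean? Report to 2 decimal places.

Under SRS without replacement, Var(ȳ) = (1 − f)·s²/n with f = n/N = 5400/25584 = 0.21106942.
Var(ȳ) = (1 − 0.21106942)·1640000/5400 = 0.78893058·303.7037 = 239.60114.
SE(ȳ) = √(239.60114) = 15.48.

15.48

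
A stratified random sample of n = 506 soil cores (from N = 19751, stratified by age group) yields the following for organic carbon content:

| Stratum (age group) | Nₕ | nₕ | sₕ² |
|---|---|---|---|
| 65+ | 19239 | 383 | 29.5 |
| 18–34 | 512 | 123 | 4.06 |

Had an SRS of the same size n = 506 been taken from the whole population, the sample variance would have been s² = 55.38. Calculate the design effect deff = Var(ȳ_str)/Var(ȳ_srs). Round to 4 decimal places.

0.6718

Var(ȳ_str) = Σ Wₕ²(1−fₕ)sₕ²/nₕ with Wₕ = Nₕ/19751:
  65+: (19239/19751)²·(1−383/19239)·29.5/383 = 0.07162706
  18–34: (512/19751)²·(1−123/512)·4.06/123 = 1.6852421 × 10^-5
  → Var(ȳ_str) = 0.071643912.
Var(ȳ_srs) = (1 − 506/19751)·55.38/506 = 0.10664273.
deff = 0.071643912 / 0.10664273 = 0.6718.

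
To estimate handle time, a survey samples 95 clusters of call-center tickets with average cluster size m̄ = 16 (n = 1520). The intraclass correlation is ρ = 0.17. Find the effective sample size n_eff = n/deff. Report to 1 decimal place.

428.2

deff = 1 + (16 − 1)·0.17 = 1 + 2.55 = 3.55.
n_eff = 1520 / 3.55 = 428.2.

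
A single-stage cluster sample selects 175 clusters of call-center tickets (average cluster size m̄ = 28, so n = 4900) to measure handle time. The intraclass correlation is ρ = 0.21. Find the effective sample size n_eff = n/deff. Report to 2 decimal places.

734.63

deff = 1 + (28 − 1)·0.21 = 1 + 5.67 = 6.67.
n_eff = 4900 / 6.67 = 734.63.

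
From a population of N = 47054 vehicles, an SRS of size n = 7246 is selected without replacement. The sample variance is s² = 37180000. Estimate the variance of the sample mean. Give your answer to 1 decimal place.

4341.0

Under SRS without replacement, Var(ȳ) = (1 − f)·s²/n with f = n/N = 7246/47054 = 0.15399328.
Var(ȳ) = (1 − 0.15399328)·37180000/7246 = 0.84600672·5131.1068 = 4340.9508.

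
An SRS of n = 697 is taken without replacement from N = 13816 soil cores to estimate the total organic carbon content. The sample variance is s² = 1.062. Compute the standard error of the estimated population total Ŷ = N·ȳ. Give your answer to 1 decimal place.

Var(Ŷ) = N²·Var(ȳ) = N²·(1 − n/N)·s²/n.
f = 697/13816 = 0.05044876; Var(ȳ) = 0.94955124·1.062/697 = 0.0014468055.
Var(Ŷ) = 13816² · 0.0014468055 = 276168.92.
SE(Ŷ) = √(276168.92) = 525.5.

525.5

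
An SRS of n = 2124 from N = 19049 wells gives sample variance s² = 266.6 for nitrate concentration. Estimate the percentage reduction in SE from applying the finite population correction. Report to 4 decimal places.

f = n/N = 2124/19049 = 0.11150192.
SE_no-fpc = √(s²/n) = 0.35428504; SE_fpc = √((1−f)s²/n) = 0.3339497.
Ratio = √(1−f) = 0.94260176. Reduction = 100·(1 − 0.94260176) = 5.7398%.

5.7398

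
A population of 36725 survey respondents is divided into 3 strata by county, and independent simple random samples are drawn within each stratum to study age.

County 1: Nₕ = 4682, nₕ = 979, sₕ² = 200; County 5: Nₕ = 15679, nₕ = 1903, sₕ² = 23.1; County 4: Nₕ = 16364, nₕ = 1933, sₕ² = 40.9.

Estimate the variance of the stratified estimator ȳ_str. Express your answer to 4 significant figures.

0.008275

Var(ȳ_str) = Σₕ Wₕ²(1 − fₕ)sₕ²/nₕ with Wₕ = Nₕ/N, N = 36725.
County 1: Wₕ = 0.12748809; term = 0.12748809²·(1 − 0.20909868)·200/979 = 0.0026260852.
County 5: Wₕ = 0.42692988; term = 0.42692988²·(1 − 0.12137254)·23.1/1903 = 0.0019439768.
County 4: Wₕ = 0.44558203; term = 0.44558203²·(1 − 0.11812515)·40.9/1933 = 0.0037047059.
Sum = 0.0082747679.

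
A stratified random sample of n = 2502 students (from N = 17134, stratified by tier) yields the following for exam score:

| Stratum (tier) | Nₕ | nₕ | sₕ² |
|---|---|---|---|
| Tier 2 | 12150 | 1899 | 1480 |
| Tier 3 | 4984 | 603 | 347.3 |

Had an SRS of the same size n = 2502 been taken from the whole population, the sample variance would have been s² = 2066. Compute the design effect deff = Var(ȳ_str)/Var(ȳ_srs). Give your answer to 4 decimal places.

Var(ȳ_str) = Σ Wₕ²(1−fₕ)sₕ²/nₕ with Wₕ = Nₕ/17134:
  Tier 2: (12150/17134)²·(1−1899/12150)·1480/1899 = 0.33064483
  Tier 3: (4984/17134)²·(1−603/4984)·347.3/603 = 0.042837215
  → Var(ȳ_str) = 0.37348205.
Var(ȳ_srs) = (1 − 2502/17134)·2066/2502 = 0.70516044.
deff = 0.37348205 / 0.70516044 = 0.5296.

0.5296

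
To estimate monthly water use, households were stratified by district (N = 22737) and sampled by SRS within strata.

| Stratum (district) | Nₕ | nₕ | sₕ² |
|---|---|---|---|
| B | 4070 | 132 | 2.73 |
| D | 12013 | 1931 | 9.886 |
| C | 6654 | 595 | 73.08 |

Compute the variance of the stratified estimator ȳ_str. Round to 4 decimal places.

Var(ȳ_str) = Σₕ Wₕ²(1 − fₕ)sₕ²/nₕ with Wₕ = Nₕ/N, N = 22737.
B: Wₕ = 0.17900339; term = 0.17900339²·(1 − 0.03243243)·2.73/132 = 6.4119852 × 10^-4.
D: Wₕ = 0.52834587; term = 0.52834587²·(1 − 0.16074253)·9.886/1931 = 0.0011994169.
C: Wₕ = 0.29265075; term = 0.29265075²·(1 − 0.08941990)·73.08/595 = 0.009578533.
Sum = 0.011419148.

0.0114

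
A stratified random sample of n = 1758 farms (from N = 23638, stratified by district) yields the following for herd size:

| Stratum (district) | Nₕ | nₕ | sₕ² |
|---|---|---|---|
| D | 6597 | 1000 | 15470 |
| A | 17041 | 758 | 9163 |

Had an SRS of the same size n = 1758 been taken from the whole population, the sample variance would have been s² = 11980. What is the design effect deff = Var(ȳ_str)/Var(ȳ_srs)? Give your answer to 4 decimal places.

Var(ȳ_str) = Σ Wₕ²(1−fₕ)sₕ²/nₕ with Wₕ = Nₕ/23638:
  D: (6597/23638)²·(1−1000/6597)·15470/1000 = 1.0222818
  A: (17041/23638)²·(1−758/17041)·9163/758 = 6.0031131
  → Var(ȳ_str) = 7.0253949.
Var(ȳ_srs) = (1 − 1758/23638)·11980/1758 = 6.3077509.
deff = 7.0253949 / 6.3077509 = 1.1138.

1.1138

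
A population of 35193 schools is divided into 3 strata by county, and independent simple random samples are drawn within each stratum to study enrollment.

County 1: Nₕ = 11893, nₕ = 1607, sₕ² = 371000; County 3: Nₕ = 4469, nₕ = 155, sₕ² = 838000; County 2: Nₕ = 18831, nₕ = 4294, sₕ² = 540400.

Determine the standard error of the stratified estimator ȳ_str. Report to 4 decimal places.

Var(ȳ_str) = Σₕ Wₕ²(1 − fₕ)sₕ²/nₕ with Wₕ = Nₕ/N, N = 35193.
County 1: Wₕ = 0.33793652; term = 0.33793652²·(1 − 0.13512150)·371000/1607 = 22.802549.
County 3: Wₕ = 0.12698548; term = 0.12698548²·(1 − 0.03468337)·838000/155 = 84.156998.
County 2: Wₕ = 0.53507800; term = 0.53507800²·(1 − 0.22802825)·540400/4294 = 27.81563.
Sum = 134.77518.
SE = √(134.77518) = 11.6093.

11.6093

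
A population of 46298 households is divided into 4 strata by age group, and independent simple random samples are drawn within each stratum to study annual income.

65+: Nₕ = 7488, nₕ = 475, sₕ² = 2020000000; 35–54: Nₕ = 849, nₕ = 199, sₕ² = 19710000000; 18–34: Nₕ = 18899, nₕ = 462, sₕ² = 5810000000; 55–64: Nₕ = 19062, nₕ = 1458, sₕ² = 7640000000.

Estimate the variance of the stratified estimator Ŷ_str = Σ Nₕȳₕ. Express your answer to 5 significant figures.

Var(Ŷ_str) = Σₕ Nₕ²(1 − fₕ)sₕ²/nₕ.
65+: 7488²·(1 − 475/7488)·2020000000/475 = 2.2331991 × 10^14.
35–54: 849²·(1 − 199/849)·19710000000/199 = 5.4658108 × 10^13.
18–34: 18899²·(1 − 462/18899)·5810000000/462 = 4.3819078 × 10^15.
55–64: 19062²·(1 − 1458/19062)·7640000000/1458 = 1.7583918 × 10^15.
Sum = 6.4182776 × 10^15.

6.4183 × 10^15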